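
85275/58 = 85275/58 = 1470.26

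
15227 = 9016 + 6211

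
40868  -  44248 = -3380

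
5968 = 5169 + 799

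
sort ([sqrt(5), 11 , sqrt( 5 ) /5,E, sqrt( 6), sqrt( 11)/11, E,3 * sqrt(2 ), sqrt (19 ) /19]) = [ sqrt(19)/19,  sqrt( 11)/11, sqrt( 5)/5 , sqrt( 5 ) , sqrt(6) , E , E,  3*sqrt(2 ) , 11] 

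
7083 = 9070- 1987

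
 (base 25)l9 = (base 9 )653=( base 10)534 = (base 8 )1026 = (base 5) 4114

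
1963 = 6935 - 4972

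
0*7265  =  0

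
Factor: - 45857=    - 7^1 * 6551^1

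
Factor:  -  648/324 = - 2^1 = -2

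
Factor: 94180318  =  2^1*37^1*167^1*7621^1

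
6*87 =522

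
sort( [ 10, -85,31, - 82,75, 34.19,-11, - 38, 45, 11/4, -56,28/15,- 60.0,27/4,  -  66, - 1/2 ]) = [  -  85, - 82 , - 66,-60.0, - 56 , - 38, - 11, - 1/2, 28/15, 11/4, 27/4, 10, 31, 34.19, 45,  75]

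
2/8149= 2/8149 = 0.00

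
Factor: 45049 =19^1  *  2371^1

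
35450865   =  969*36585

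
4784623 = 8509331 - 3724708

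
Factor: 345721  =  227^1*1523^1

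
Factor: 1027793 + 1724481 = 2752274 = 2^1*7^1*29^1* 6779^1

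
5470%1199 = 674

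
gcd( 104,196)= 4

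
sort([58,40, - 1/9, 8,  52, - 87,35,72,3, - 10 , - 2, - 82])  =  [ - 87, - 82, - 10,-2,-1/9,3,  8, 35,40,52,58,72 ] 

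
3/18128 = 3/18128 = 0.00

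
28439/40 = 710 + 39/40 = 710.98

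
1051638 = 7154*147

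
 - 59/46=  - 2+33/46 = - 1.28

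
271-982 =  - 711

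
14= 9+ 5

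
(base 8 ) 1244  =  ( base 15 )301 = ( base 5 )10201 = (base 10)676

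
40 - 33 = 7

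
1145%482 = 181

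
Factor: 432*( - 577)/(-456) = 2^1*3^2 * 19^( - 1 )*577^1 = 10386/19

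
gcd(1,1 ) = 1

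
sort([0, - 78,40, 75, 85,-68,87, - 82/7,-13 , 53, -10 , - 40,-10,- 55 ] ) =[ - 78, -68, - 55,  -  40, - 13,  -  82/7, -10, - 10,0,40,  53,75,85, 87]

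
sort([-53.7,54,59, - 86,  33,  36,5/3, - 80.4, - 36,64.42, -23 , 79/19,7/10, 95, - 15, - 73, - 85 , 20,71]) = [-86,-85, - 80.4,-73, - 53.7,  -  36, - 23, - 15, 7/10 , 5/3,79/19,20,33,36,54, 59,64.42,71,95]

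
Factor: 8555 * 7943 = 5^1*13^2*29^1*47^1*59^1 = 67952365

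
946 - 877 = 69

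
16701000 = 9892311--6808689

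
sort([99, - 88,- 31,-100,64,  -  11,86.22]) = [ - 100, - 88,-31, - 11, 64,86.22, 99]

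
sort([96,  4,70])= [4,70, 96]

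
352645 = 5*70529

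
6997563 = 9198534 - 2200971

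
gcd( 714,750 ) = 6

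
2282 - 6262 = - 3980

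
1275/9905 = 255/1981  =  0.13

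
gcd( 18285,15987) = 3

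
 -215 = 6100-6315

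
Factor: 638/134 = 11^1*29^1*67^(-1) = 319/67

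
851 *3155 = 2684905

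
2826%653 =214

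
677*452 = 306004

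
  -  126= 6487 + -6613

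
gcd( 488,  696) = 8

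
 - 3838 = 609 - 4447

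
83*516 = 42828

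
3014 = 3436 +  - 422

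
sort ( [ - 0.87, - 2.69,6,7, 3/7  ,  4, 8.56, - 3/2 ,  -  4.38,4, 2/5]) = [ - 4.38,-2.69,-3/2,  -  0.87 , 2/5,3/7, 4,  4, 6, 7 , 8.56]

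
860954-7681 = 853273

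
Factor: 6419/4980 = 2^ ( - 2 )*3^ ( - 1 )*5^( - 1 )*7^2*83^( - 1 )*131^1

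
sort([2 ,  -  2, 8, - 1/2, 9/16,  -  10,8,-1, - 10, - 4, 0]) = [ - 10,  -  10,-4,  -  2,-1,-1/2,0,9/16, 2,8,8 ] 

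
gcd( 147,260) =1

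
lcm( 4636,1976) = 120536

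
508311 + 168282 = 676593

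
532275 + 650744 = 1183019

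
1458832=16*91177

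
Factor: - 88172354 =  - 2^1*29^1 *1520213^1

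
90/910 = 9/91 = 0.10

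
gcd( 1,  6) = 1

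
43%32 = 11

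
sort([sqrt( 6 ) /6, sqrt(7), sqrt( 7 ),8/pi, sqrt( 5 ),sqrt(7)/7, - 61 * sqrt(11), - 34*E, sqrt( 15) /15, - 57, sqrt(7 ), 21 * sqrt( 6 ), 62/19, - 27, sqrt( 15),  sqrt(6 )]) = [ - 61 * sqrt( 11 ), - 34*E, -57, - 27, sqrt( 15 )/15,sqrt( 7)/7, sqrt( 6)/6,  sqrt(5 ),sqrt( 6), 8/pi,sqrt( 7), sqrt(7), sqrt(7 ),  62/19, sqrt( 15 ), 21  *sqrt( 6 )]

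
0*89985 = 0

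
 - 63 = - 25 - 38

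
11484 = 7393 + 4091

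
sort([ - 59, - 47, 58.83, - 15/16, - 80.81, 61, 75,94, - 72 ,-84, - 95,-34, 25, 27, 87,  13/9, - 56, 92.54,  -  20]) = [-95, - 84,  -  80.81, - 72, - 59, - 56,  -  47, - 34, - 20,  -  15/16,13/9,25, 27, 58.83, 61 , 75, 87, 92.54, 94]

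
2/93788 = 1/46894=0.00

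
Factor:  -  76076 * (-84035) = 2^2*5^1 * 7^6*11^1*13^1 * 19^1 = 6393046660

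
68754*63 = 4331502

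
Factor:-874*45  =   - 39330 = -2^1*3^2*5^1*19^1*23^1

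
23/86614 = 23/86614= 0.00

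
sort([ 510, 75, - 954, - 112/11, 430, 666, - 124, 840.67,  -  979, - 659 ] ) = [ - 979, - 954, - 659, - 124, - 112/11, 75, 430 , 510, 666, 840.67]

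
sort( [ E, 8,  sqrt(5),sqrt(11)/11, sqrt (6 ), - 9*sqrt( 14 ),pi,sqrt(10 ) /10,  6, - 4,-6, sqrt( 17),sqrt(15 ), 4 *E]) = [ - 9*sqrt ( 14 ),-6,-4,sqrt(11 ) /11,sqrt(10 ) /10, sqrt( 5), sqrt( 6 ),E , pi,  sqrt( 15),sqrt( 17 ), 6,  8, 4*E ]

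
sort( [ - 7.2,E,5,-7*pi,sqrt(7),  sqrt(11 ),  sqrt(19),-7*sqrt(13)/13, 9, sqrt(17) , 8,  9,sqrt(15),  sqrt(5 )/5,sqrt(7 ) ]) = [-7*pi, - 7.2, - 7*sqrt(13)/13,sqrt ( 5 )/5,sqrt(7),sqrt(7),E, sqrt(11),sqrt(15) , sqrt(  17 ),sqrt( 19),5, 8,9,9 ] 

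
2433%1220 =1213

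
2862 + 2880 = 5742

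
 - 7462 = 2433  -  9895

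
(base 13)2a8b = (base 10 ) 6199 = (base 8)14067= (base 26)94b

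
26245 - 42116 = -15871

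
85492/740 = 21373/185=115.53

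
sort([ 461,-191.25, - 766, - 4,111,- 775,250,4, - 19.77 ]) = [ - 775, - 766,-191.25,-19.77,-4,4,111,250, 461] 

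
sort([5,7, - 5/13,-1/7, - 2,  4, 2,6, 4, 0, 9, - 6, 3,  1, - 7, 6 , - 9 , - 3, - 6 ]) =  [ - 9, - 7, - 6, - 6,- 3,- 2, - 5/13,  -  1/7, 0, 1, 2, 3,4, 4, 5, 6, 6,7, 9 ]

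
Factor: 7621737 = 3^1*113^1 *22483^1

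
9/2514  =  3/838 = 0.00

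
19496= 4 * 4874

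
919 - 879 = 40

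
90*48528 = 4367520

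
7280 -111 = 7169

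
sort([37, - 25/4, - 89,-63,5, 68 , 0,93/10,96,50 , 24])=[ - 89,  -  63, - 25/4,0,5,93/10, 24,37,  50,68,96]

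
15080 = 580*26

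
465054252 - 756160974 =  - 291106722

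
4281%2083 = 115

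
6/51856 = 3/25928 = 0.00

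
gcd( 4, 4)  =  4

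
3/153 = 1/51 = 0.02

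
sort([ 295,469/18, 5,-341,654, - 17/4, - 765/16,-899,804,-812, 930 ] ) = [-899 , - 812, - 341, - 765/16,-17/4,5,469/18,295, 654, 804, 930 ] 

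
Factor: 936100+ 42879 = 978979 =17^1*57587^1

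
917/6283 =917/6283 = 0.15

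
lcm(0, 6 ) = 0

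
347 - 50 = 297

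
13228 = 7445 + 5783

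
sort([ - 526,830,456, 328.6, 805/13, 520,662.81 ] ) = [ - 526,805/13, 328.6, 456, 520,  662.81,830 ] 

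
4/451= 4/451 = 0.01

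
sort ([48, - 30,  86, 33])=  [ - 30,33, 48 , 86 ] 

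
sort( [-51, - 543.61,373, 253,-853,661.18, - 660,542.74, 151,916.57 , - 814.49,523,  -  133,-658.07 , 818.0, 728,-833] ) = [ - 853, - 833,  -  814.49, - 660,-658.07,-543.61, - 133,-51, 151, 253,  373,523, 542.74,661.18 , 728, 818.0,916.57 ] 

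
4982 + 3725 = 8707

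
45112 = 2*22556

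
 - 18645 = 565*( - 33)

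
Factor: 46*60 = 2^3*3^1 * 5^1 * 23^1 = 2760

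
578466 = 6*96411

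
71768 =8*8971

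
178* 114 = 20292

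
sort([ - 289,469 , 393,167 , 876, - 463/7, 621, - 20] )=[ - 289, - 463/7, - 20, 167 , 393,469,621,  876 ]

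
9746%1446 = 1070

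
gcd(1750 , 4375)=875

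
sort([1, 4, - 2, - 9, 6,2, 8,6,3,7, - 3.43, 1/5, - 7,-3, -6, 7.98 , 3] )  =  [  -  9, - 7, - 6, - 3.43, - 3,  -  2, 1/5, 1, 2, 3,3 , 4,6 , 6,  7, 7.98,8] 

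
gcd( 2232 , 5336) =8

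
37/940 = 37/940=   0.04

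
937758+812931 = 1750689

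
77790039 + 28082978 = 105873017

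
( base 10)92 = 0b1011100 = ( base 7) 161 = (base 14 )68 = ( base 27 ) 3b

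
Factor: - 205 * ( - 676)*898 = 2^3*5^1 * 13^2*41^1*449^1 = 124444840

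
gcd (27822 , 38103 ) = 3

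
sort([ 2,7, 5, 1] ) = [1,2, 5, 7 ] 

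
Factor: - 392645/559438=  - 605/862 = - 2^( - 1)*5^1 * 11^2*431^( - 1 ) 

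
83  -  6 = 77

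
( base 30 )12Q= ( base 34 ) t0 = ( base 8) 1732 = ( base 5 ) 12421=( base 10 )986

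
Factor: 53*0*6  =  0 = 0^1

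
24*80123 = 1922952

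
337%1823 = 337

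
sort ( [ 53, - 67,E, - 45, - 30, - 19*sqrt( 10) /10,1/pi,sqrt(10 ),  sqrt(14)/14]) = [ - 67,-45,-30, - 19*sqrt( 10)/10, sqrt ( 14)/14, 1/pi,E,sqrt ( 10 ) , 53 ] 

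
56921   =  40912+16009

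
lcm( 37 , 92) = 3404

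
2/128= 1/64 =0.02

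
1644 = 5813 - 4169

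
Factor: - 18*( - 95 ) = 2^1*3^2*5^1*19^1= 1710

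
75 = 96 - 21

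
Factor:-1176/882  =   - 2^2*3^(-1) = -4/3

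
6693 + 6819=13512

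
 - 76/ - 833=76/833=0.09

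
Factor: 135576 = 2^3*3^2 *7^1*269^1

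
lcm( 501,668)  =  2004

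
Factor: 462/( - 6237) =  - 2^1*3^( -3)=-2/27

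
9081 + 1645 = 10726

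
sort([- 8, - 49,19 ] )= [ - 49, - 8, 19]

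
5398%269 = 18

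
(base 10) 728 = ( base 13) 440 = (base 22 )1b2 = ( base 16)2D8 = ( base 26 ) 120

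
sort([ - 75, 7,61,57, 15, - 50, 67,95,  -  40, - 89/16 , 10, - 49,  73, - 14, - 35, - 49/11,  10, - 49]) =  [ - 75, - 50, - 49, - 49,-40, - 35, - 14, - 89/16,  -  49/11,7, 10, 10,15, 57, 61, 67,73 , 95]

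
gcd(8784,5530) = 2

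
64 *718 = 45952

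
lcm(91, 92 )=8372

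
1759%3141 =1759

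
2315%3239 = 2315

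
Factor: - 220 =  - 2^2*5^1*11^1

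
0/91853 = 0 = 0.00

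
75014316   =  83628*897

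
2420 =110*22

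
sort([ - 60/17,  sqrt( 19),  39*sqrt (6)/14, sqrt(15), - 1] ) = [-60/17, - 1, sqrt( 15),sqrt( 19 ),39*sqrt( 6 ) /14 ]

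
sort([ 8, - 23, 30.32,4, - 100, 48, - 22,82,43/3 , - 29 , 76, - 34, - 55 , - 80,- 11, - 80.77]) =[ - 100,-80.77,-80, - 55, - 34 , - 29, -23, - 22, - 11, 4, 8 , 43/3, 30.32,48,76, 82]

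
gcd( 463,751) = 1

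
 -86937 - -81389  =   - 5548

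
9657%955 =107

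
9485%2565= 1790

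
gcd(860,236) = 4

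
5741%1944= 1853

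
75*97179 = 7288425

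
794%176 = 90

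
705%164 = 49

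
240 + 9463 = 9703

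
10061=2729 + 7332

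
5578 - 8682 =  - 3104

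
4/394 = 2/197 = 0.01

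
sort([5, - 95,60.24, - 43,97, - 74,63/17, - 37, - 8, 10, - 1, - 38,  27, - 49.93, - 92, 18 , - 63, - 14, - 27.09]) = [ - 95, - 92 , - 74 , - 63,  -  49.93,-43, - 38, - 37,-27.09 , - 14,  -  8, -1, 63/17, 5,  10, 18,27, 60.24, 97]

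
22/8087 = 22/8087  =  0.00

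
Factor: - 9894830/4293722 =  - 5^1*11^1*23^1*43^(-1)*3911^1 * 49927^( - 1 ) = - 4947415/2146861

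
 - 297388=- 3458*86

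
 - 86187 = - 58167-28020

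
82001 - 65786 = 16215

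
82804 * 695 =57548780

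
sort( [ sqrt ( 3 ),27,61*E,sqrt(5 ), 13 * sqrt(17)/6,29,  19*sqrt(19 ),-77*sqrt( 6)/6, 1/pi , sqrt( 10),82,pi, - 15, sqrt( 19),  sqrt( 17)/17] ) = [ - 77 * sqrt(6 )/6, - 15, sqrt ( 17 )/17, 1/pi,sqrt ( 3), sqrt( 5) , pi,sqrt(10 ), sqrt( 19 ),13*sqrt(17) /6, 27, 29,82,  19*sqrt( 19 ),61*E ]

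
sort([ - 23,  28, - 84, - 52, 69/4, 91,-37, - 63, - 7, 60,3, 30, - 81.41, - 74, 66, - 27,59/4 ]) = [ - 84, - 81.41,  -  74,  -  63 , - 52, - 37, -27, - 23,-7, 3, 59/4, 69/4, 28, 30,60,66, 91] 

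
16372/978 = 16 + 362/489= 16.74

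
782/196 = 3 + 97/98 = 3.99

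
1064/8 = 133 =133.00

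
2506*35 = 87710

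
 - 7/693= - 1+98/99 = - 0.01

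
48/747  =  16/249 = 0.06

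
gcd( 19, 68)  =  1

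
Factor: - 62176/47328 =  -3^( - 1 ) * 17^ (-1 )*67^1  =  - 67/51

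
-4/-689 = 4/689 = 0.01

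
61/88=61/88 = 0.69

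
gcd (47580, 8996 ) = 52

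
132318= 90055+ 42263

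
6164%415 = 354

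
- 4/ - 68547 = 4/68547= 0.00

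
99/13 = 99/13 = 7.62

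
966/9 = 322/3 = 107.33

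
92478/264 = 15413/44 =350.30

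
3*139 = 417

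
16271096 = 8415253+7855843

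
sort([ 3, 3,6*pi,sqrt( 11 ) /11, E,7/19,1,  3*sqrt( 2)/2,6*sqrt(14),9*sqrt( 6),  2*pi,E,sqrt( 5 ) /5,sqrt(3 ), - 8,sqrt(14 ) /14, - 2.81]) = [ -8, - 2.81,sqrt (14 ) /14,sqrt ( 11)/11,7/19,sqrt( 5) /5,1,sqrt ( 3 ),3 * sqrt( 2 )/2,  E,E,3,3,2*pi,6 * pi,9*sqrt(6),6*sqrt( 14) ] 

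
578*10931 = 6318118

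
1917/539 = 3+300/539 = 3.56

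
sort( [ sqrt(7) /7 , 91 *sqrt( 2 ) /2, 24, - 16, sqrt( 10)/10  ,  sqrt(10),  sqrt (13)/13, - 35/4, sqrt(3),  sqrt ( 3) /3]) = [  -  16, - 35/4, sqrt( 13 )/13,  sqrt( 10)/10, sqrt( 7 )/7, sqrt ( 3 ) /3, sqrt( 3),sqrt(10) , 24,91*sqrt( 2)/2]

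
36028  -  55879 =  - 19851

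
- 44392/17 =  - 2612+ 12/17=- 2611.29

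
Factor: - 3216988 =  - 2^2 *179^1 * 4493^1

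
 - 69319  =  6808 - 76127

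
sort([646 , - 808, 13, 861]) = [ - 808,13,646,  861 ]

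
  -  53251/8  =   - 53251/8 = -6656.38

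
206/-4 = -103/2 = - 51.50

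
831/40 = 831/40  =  20.77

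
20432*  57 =1164624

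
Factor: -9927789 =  - 3^1 * 23^1*143881^1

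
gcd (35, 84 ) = 7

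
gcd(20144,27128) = 8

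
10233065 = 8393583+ 1839482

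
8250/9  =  916+2/3= 916.67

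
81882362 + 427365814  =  509248176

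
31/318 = 31/318 = 0.10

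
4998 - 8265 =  - 3267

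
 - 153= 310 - 463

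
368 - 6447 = - 6079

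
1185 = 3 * 395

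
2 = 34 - 32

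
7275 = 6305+970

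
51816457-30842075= 20974382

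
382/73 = 382/73 = 5.23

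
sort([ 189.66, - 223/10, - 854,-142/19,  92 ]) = [ -854, - 223/10, - 142/19,  92,189.66 ] 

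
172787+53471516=53644303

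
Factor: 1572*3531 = 5550732 = 2^2*3^2*11^1*107^1*131^1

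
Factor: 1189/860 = 2^(  -  2 )*5^(  -  1)*29^1*41^1*43^( - 1 )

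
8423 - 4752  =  3671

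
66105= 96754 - 30649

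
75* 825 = 61875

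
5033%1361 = 950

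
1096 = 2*548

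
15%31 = 15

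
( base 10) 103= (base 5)403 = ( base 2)1100111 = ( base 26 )3p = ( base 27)3M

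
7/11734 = 7/11734 = 0.00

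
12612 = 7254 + 5358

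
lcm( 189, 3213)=3213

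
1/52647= 1/52647= 0.00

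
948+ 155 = 1103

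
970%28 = 18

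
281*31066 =8729546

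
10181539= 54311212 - 44129673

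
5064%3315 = 1749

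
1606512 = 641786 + 964726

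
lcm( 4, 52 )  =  52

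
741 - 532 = 209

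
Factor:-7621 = - 7621^1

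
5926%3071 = 2855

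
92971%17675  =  4596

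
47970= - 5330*( - 9 )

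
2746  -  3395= - 649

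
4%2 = 0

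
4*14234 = 56936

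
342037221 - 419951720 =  - 77914499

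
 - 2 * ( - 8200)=16400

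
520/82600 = 13/2065= 0.01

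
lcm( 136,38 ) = 2584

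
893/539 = 893/539= 1.66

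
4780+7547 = 12327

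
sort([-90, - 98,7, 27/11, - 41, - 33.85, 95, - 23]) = [-98, - 90, - 41, - 33.85 , - 23,27/11, 7,95 ] 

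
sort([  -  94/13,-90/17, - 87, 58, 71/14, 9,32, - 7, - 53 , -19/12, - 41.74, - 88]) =[ - 88, - 87, - 53, - 41.74 , - 94/13 , - 7, - 90/17, - 19/12, 71/14,9,32, 58 ] 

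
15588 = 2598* 6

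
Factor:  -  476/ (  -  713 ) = 2^2 * 7^1 *17^1 * 23^( - 1) * 31^ (-1) 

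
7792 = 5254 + 2538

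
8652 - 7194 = 1458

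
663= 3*221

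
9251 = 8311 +940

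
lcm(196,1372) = 1372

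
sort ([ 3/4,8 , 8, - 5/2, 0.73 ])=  [-5/2, 0.73 , 3/4, 8, 8 ] 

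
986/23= 986/23  =  42.87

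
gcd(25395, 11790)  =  15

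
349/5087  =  349/5087 =0.07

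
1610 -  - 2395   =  4005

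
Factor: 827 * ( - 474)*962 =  - 2^2*3^1*13^1*37^1 * 79^1*827^1  =  -377102076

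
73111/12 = 6092 + 7/12 = 6092.58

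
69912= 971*72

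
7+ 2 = 9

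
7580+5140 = 12720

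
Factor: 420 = 2^2*3^1  *  5^1*7^1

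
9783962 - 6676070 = 3107892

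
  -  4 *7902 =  - 31608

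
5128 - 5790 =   -  662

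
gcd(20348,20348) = 20348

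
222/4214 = 111/2107   =  0.05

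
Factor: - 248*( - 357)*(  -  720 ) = -63745920 = -  2^7*3^3*5^1 * 7^1 * 17^1 * 31^1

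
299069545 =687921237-388851692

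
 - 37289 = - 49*761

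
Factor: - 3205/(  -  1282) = 5/2= 2^( - 1 ) *5^1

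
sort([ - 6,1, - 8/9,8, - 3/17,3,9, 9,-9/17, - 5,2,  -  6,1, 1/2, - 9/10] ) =[ - 6, -6, - 5, - 9/10 , - 8/9, - 9/17, - 3/17,1/2,1,1,2,3,  8 , 9, 9]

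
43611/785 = 43611/785 = 55.56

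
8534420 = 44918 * 190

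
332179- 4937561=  - 4605382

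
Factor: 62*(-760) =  - 47120 = - 2^4*5^1 * 19^1*31^1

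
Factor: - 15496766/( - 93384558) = 7748383/46692279=3^( - 2 )*149^( - 1 )*2011^1 * 3853^1* 34819^( - 1 ) 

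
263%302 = 263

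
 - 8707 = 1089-9796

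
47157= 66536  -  19379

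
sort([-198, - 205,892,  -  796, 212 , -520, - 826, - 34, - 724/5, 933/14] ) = [ - 826,  -  796,- 520 ,- 205, - 198, - 724/5 , - 34,933/14,212,892]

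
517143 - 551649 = - 34506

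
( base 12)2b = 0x23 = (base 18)1h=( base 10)35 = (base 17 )21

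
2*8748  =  17496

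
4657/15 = 310 + 7/15  =  310.47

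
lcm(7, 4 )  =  28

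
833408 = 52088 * 16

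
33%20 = 13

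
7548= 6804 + 744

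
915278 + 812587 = 1727865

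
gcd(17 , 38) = 1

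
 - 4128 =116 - 4244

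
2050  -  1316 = 734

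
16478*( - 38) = - 626164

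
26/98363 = 26/98363 = 0.00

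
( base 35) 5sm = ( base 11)539a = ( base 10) 7127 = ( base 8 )15727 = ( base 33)6hw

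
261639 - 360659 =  - 99020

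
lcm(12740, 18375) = 955500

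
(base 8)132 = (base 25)3F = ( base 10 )90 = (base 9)110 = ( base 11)82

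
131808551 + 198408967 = 330217518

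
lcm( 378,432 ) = 3024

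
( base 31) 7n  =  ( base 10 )240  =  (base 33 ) 79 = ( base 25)9F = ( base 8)360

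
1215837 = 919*1323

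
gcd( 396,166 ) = 2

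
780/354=2+12/59 = 2.20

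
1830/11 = 166 + 4/11= 166.36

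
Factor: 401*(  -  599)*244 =-2^2 * 61^1*401^1 * 599^1=- 58608556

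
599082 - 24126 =574956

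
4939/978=5 +49/978  =  5.05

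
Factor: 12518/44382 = 11/39 = 3^(- 1) * 11^1*13^ ( - 1) 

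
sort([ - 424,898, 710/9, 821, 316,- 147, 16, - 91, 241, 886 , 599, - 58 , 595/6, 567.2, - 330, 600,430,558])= [-424, - 330, - 147, - 91, - 58, 16, 710/9 , 595/6,241,316, 430,558 , 567.2, 599,600, 821, 886, 898]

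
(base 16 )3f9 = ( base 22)225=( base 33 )ur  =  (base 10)1017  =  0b1111111001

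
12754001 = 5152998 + 7601003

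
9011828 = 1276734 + 7735094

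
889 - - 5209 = 6098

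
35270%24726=10544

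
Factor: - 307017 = - 3^3*83^1*137^1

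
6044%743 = 100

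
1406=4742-3336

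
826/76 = 413/38 = 10.87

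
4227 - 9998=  - 5771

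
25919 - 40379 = -14460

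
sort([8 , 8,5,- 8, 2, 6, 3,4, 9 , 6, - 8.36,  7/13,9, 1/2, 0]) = [ - 8.36, - 8, 0, 1/2 , 7/13, 2,3, 4,5,6,6, 8 , 8,9,  9]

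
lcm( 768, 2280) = 72960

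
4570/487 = 4570/487= 9.38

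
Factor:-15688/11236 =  - 2^1*37^1*53^(  -  1 ) = - 74/53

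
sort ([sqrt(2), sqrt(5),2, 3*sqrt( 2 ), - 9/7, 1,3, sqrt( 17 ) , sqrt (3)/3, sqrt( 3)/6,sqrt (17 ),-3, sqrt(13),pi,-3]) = [-3,-3, - 9/7, sqrt( 3) /6, sqrt( 3 ) /3, 1,sqrt( 2), 2,sqrt(5),3, pi,  sqrt (13 ), sqrt( 17), sqrt(17), 3*sqrt(2) ]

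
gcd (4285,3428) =857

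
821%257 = 50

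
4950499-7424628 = - 2474129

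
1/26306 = 1/26306  =  0.00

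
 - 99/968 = - 1 + 79/88 = - 0.10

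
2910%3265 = 2910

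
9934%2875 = 1309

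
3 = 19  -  16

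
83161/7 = 83161/7= 11880.14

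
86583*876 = 75846708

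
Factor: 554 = 2^1*277^1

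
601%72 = 25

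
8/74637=8/74637 = 0.00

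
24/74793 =8/24931 = 0.00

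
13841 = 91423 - 77582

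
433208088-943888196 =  - 510680108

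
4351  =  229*19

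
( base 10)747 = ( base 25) 14M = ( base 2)1011101011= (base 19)216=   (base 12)523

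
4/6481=4/6481  =  0.00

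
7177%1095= 607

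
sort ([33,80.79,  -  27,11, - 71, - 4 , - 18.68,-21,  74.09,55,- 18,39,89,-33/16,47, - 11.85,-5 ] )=[- 71, - 27  , - 21 ,  -  18.68, - 18, - 11.85, - 5, - 4, - 33/16, 11,33,39 , 47, 55,  74.09, 80.79 , 89 ]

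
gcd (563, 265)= 1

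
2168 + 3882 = 6050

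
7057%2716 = 1625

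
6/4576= 3/2288=   0.00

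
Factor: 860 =2^2*5^1*43^1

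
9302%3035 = 197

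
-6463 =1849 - 8312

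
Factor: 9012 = 2^2*3^1*751^1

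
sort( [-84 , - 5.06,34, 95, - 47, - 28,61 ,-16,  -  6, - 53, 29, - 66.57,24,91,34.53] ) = [ - 84,  -  66.57,-53, - 47, - 28,-16,-6, - 5.06, 24, 29,34,34.53 , 61, 91, 95] 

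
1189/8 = 148 + 5/8  =  148.62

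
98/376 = 49/188 = 0.26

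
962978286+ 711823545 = 1674801831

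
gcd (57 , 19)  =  19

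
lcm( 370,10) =370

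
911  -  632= 279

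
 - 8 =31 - 39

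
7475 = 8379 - 904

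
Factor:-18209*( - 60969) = 1110184521 = 3^1*131^1*139^1*20323^1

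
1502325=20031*75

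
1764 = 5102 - 3338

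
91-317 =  - 226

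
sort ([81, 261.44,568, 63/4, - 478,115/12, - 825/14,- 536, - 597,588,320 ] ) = [-597 , - 536, - 478,-825/14,115/12, 63/4,81, 261.44,320, 568,588]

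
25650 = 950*27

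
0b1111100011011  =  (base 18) 16A7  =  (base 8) 17433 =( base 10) 7963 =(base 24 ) djj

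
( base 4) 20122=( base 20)16I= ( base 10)538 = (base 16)21a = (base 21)14d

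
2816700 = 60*46945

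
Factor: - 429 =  - 3^1*11^1*13^1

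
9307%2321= 23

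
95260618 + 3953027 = 99213645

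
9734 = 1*9734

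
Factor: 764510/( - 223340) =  - 89/26 = - 2^ ( - 1)*13^( - 1)*89^1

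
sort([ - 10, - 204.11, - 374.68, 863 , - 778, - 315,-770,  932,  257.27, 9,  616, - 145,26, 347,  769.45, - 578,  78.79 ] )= [- 778, - 770, - 578,  -  374.68, - 315, - 204.11, - 145, - 10, 9,26, 78.79,257.27, 347, 616 , 769.45,863, 932 ] 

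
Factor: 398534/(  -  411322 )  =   - 199267/205661 = -199267^1*205661^ (- 1 )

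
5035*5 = 25175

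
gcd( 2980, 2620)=20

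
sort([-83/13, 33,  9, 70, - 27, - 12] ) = [-27 ,  -  12,-83/13,9, 33 , 70 ]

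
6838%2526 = 1786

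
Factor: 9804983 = 9804983^1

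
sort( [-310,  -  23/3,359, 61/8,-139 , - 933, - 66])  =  [  -  933, -310, - 139, - 66, - 23/3,61/8,359]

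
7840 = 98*80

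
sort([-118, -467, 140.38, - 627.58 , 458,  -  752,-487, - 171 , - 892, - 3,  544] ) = [- 892,- 752,-627.58,  -  487,-467, - 171,-118 ,  -  3, 140.38,458,544] 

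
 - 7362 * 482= - 3548484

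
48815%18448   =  11919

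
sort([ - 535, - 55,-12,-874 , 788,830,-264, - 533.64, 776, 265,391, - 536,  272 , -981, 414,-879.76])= [ - 981, - 879.76,  -  874,  -  536, - 535, -533.64 , -264, - 55, -12, 265, 272, 391,414,  776,788,830]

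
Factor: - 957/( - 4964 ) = 2^( - 2) * 3^1 * 11^1*17^( - 1 )*29^1*73^ ( - 1 ) 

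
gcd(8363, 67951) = 1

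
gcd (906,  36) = 6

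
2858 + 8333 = 11191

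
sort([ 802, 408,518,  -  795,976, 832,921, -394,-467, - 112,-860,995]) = [ - 860 , -795, - 467  , - 394, - 112, 408,518,802, 832,921,976, 995]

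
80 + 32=112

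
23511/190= 123  +  141/190 = 123.74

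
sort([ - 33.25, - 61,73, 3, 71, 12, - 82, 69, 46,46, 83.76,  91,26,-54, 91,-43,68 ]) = [ - 82,  -  61, - 54,-43, - 33.25, 3, 12,26 , 46, 46, 68, 69, 71, 73,83.76, 91, 91]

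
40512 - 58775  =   - 18263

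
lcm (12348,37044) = 37044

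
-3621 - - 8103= 4482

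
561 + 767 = 1328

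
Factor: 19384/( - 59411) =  - 2^3*11^(  -  2)*491^ (  -  1)*2423^1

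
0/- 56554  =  0/1 =- 0.00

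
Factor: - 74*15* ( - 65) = 2^1*3^1*5^2*13^1*37^1 = 72150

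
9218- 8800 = 418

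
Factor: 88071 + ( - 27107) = 60964 = 2^2*15241^1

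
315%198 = 117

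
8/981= 8/981 = 0.01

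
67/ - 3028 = -67/3028=-  0.02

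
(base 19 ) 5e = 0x6d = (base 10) 109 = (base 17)67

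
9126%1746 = 396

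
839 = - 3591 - -4430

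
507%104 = 91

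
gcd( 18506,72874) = 2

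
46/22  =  23/11 =2.09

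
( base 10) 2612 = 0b101000110100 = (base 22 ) 58G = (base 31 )2M8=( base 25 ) 44c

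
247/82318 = 247/82318 = 0.00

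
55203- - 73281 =128484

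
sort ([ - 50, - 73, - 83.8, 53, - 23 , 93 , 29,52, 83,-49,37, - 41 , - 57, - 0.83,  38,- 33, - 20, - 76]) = [ - 83.8,-76, - 73,-57, - 50, - 49, - 41,-33, - 23, - 20, - 0.83,29,37,38, 52,53, 83, 93]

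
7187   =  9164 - 1977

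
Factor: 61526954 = 2^1* 179^1*171863^1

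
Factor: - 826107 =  - 3^1*509^1*541^1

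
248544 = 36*6904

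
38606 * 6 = 231636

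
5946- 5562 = 384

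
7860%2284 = 1008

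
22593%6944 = 1761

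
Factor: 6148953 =3^4*75913^1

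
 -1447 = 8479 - 9926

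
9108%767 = 671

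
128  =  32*4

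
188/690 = 94/345 = 0.27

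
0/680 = 0 = 0.00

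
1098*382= 419436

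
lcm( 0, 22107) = 0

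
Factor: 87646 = 2^1*13^1  *3371^1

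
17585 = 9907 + 7678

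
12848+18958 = 31806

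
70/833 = 10/119  =  0.08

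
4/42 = 2/21 = 0.10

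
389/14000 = 389/14000  =  0.03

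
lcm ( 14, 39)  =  546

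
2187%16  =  11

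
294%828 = 294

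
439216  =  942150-502934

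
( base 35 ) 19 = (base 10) 44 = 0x2c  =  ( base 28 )1G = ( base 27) 1h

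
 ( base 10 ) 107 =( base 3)10222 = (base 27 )3Q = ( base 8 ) 153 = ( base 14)79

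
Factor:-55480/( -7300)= 2^1*5^( - 1 )  *19^1 = 38/5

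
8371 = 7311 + 1060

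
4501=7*643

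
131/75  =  1  +  56/75 = 1.75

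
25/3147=25/3147 = 0.01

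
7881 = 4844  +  3037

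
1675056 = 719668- - 955388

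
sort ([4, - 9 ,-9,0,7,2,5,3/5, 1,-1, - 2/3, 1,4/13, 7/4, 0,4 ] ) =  [ - 9, -9, - 1,-2/3,  0,0,4/13,3/5,1, 1,7/4,2, 4, 4 , 5, 7 ] 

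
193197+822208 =1015405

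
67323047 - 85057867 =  - 17734820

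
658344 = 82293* 8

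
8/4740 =2/1185 =0.00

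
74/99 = 74/99 = 0.75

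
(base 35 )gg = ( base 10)576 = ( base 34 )GW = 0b1001000000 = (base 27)L9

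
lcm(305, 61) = 305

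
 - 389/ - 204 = 1 + 185/204 = 1.91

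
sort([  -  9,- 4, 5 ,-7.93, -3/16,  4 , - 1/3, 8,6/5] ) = [-9, - 7.93, - 4, - 1/3, - 3/16,6/5, 4, 5, 8 ] 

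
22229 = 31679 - 9450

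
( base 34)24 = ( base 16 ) 48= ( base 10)72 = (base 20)3c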